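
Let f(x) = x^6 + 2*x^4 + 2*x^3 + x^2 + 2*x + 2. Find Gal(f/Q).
(S_3 x S_3) : C_2, the group 6T13 of order 72

The polynomial f is an irreducible sextic over Q, so G = Gal(f/Q) is one of the 16 transitive subgroups 6T1, ..., 6T16 of S_6. The discriminant of f is -187648, which is not a perfect square, so G is not contained in A_6. The transitive groups of degree 6 not contained in A_6 are: C_6 (6T1, order 6), S_3 (6T2, order 6), D_6 (6T3, order 12), C_3 x S_3 (6T5, order 18), A_4 x C_2 (6T6, order 24), S_4 (6T8, order 24), S_3 x S_3 (6T9, order 36), S_4 x C_2 (6T11, order 48), (S_3 x S_3) : C_2 (6T13, order 72), PGL(2,5) (6T14, order 120), S_6 (6T16, order 720). By Dedekind's theorem, for a prime p not dividing disc(f) the degrees of the irreducible factors of f mod p form the cycle type of an element of G. Factoring f modulo the 29 such primes p <= 113 (skipping 2, which divides the discriminant), each new pattern first appears at: mod 3: f = (x^6 + 2x^4 + 2x^3 + x^2 + 2x + 2), pattern 6; mod 5: f = (x + 4)(x^2 + x + 2)(x^3 + x + 4), pattern 3+2+1; mod 7: f = (x^2 + 6x + 6)(x^4 + x^3 + 4x^2 + 5), pattern 4+2; mod 17: f = (x^3 + x + 5)(x^3 + x + 14), pattern 3+3; mod 19: f = (x^2 + 10x + 7)(x^2 + 12x + 5)(x^2 + 16x + 12), pattern 2+2+2; mod 37: f = (x + 21)(x + 34)(x^2 + 3x + 10)(x^2 + 16x + 35), pattern 2+2+1+1; mod 41: f = (x + 2)(x + 17)(x + 22)(x^3 + x + 33), pattern 3+1+1+1; mod 113: f = (x + 11)(x + 21)(x + 23)(x + 79)(x^2 + 92x + 103), pattern 2+1+1+1+1. No other pattern occurs in this range, so the set of observed cycle types is {6, 3+2+1, 4+2, 3+3, 2+2+2, 2+2+1+1, 3+1+1+1, 2+1+1+1+1}. The candidates containing elements of all these cycle types are (S_3 x S_3) : C_2 (6T13) of order 72, S_6 (6T16) of order 720; the others are excluded. The observed types are precisely the cycle types that occur in (S_3 x S_3) : C_2 (6T13) (apart from the identity). Each of the other remaining candidates has further cycle types, and by the Chebotarev density theorem the matching factorization patterns would occur for a proportion of primes equal to their share of the group: S_6 (6T16) additionally contains elements of type 5+1, 4+1+1 (234 of its 720 elements, about 32% of primes). None of the 29 primes tested shows any such pattern (for each of these groups the chance of that is below 10^-4), which rules them out. Hence G = (S_3 x S_3) : C_2 (6T13), of order 72.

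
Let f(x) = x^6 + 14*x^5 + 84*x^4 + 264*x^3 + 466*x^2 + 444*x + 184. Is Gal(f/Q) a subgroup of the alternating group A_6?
No

The polynomial is irreducible of degree 6 over Q. Its discriminant is -4014080000, which is not a perfect square. A Galois group lies in the alternating group exactly when the discriminant is a square in Q, so the Galois group (S_4) is not contained in A_6.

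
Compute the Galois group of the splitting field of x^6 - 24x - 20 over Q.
The polynomial f is an irreducible sextic over Q, so G = Gal(f/Q) is one of the 16 transitive subgroups 6T1, ..., 6T16 of S_6. The discriminant of f is 746496000000 = 864000^2, a perfect square, so G is contained in A_6. The transitive groups of degree 6 contained in A_6 are: A_4 (6T4, order 12), S_4 (6T7, order 24), (C_3 x C_3) : C_4 (6T10, order 36), PSL(2,5) (6T12, order 60), A_6 (6T15, order 360). By Dedekind's theorem, for a prime p not dividing disc(f) the degrees of the irreducible factors of f mod p form the cycle type of an element of G. Factoring f modulo the 6 such primes p <= 23 (skipping 2, 3, 5, which divide the discriminant), each new pattern first appears at: mod 7: f = (x + 4)(x^5 + 3x^4 + 2x^3 + 6x^2 + 4x + 2), pattern 5+1; mod 23: f = (x + 2)(x + 11)(x + 16)(x^3 + 17x^2 + 13x + 7), pattern 3+1+1+1. No other pattern occurs in this range, so the set of observed cycle types is {5+1, 3+1+1+1}. Among the candidates above, the only group containing elements of all these cycle types is A_6 (6T15) — each of A_4 (6T4), S_4 (6T7), (C_3 x C_3) : C_4 (6T10), PSL(2,5) (6T12) lacks at least one of them. Hence G = A_6 (6T15), of order 360.

A_6, the alternating group on 6 letters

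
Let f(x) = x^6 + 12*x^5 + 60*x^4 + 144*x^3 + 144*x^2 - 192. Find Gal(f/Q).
The polynomial f is an irreducible sextic over Q, so G = Gal(f/Q) is one of the 16 transitive subgroups 6T1, ..., 6T16 of S_6. The discriminant of f is 5410421842378752, which is not a perfect square, so G is not contained in A_6. The transitive groups of degree 6 not contained in A_6 are: C_6 (6T1, order 6), S_3 (6T2, order 6), D_6 (6T3, order 12), C_3 x S_3 (6T5, order 18), A_4 x C_2 (6T6, order 24), S_4 (6T8, order 24), S_3 x S_3 (6T9, order 36), S_4 x C_2 (6T11, order 48), (S_3 x S_3) : C_2 (6T13, order 72), PGL(2,5) (6T14, order 120), S_6 (6T16, order 720). By Dedekind's theorem, for a prime p not dividing disc(f) the degrees of the irreducible factors of f mod p form the cycle type of an element of G. Factoring f modulo the 23 such primes p <= 97 (skipping 2, 3, which divide the discriminant), each new pattern first appears at: mod 5: f = (x^6 + 2x^5 + 4x^3 + 4x^2 + 3), pattern 6; mod 11: f = (x + 1)(x + 8)(x^2 + 5x + 7)(x^2 + 9x + 6), pattern 2+2+1+1; mod 13: f = (x + 1)(x + 6)(x + 12)(x^3 + 6x^2 + 12x + 6), pattern 3+1+1+1; mod 31: f = (x^2 + x + 13)(x^2 + 20x + 8)(x^2 + 22x + 22), pattern 2+2+2; mod 97: f = (x^3 + 6x^2 + 12x + 17)(x^3 + 6x^2 + 12x + 80), pattern 3+3. No other pattern occurs in this range, so the set of observed cycle types is {6, 2+2+1+1, 3+1+1+1, 2+2+2, 3+3}. The candidates containing elements of all these cycle types are S_3 x S_3 (6T9) of order 36, (S_3 x S_3) : C_2 (6T13) of order 72, S_6 (6T16) of order 720; the others are excluded. The observed types are precisely the cycle types that occur in S_3 x S_3 (6T9) (apart from the identity). Each of the other remaining candidates has further cycle types, and by the Chebotarev density theorem the matching factorization patterns would occur for a proportion of primes equal to their share of the group: (S_3 x S_3) : C_2 (6T13) additionally contains elements of type 4+2, 3+2+1, 2+1+1+1+1 (36 of its 72 elements, about 50% of primes); S_6 (6T16) additionally contains elements of type 5+1, 4+2, 4+1+1, 3+2+1, 2+1+1+1+1 (459 of its 720 elements, about 64% of primes). None of the 23 primes tested shows any such pattern (for each of these groups the chance of that is below 10^-4), which rules them out. Hence G = S_3 x S_3 (6T9), of order 36.

6T9: S_3 x S_3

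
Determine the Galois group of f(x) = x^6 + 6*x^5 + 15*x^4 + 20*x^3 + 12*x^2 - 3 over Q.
The polynomial f is an irreducible sextic over Q, so G = Gal(f/Q) is one of the 16 transitive subgroups 6T1, ..., 6T16 of S_6. The discriminant of f is 419904 = 648^2, a perfect square, so G is contained in A_6. The transitive groups of degree 6 contained in A_6 are: A_4 (6T4, order 12), S_4 (6T7, order 24), (C_3 x C_3) : C_4 (6T10, order 36), PSL(2,5) (6T12, order 60), A_6 (6T15, order 360). By Dedekind's theorem, for a prime p not dividing disc(f) the degrees of the irreducible factors of f mod p form the cycle type of an element of G. Factoring f modulo the 33 such primes p <= 149 (skipping 2, 3, which divide the discriminant), each new pattern first appears at: mod 5: f = (x^3 + 2x^2 + 4x + 2)(x^3 + 4x^2 + 3x + 1), pattern 3+3; mod 17: f = (x + 3)(x + 16)(x^2 + 2x + 8)(x^2 + 2x + 15), pattern 2+2+1+1; mod 71: f = (x + 5)(x + 6)(x + 33)(x + 40)(x + 67)(x + 68), pattern 1+1+1+1+1+1. No other pattern occurs in this range, so the set of observed cycle types is {3+3, 2+2+1+1, 1+1+1+1+1+1}. The candidates containing elements of all these cycle types are A_4 (6T4) of order 12, S_4 (6T7) of order 24, (C_3 x C_3) : C_4 (6T10) of order 36, PSL(2,5) (6T12) of order 60, A_6 (6T15) of order 360; the others are excluded. The observed types are precisely the cycle types that occur in A_4 (6T4). Each of the other remaining candidates has further cycle types, and by the Chebotarev density theorem the matching factorization patterns would occur for a proportion of primes equal to their share of the group: S_4 (6T7) additionally contains elements of type 4+2 (6 of its 24 elements, about 25% of primes); (C_3 x C_3) : C_4 (6T10) additionally contains elements of type 4+2, 3+1+1+1 (22 of its 36 elements, about 61% of primes); PSL(2,5) (6T12) additionally contains elements of type 5+1 (24 of its 60 elements, about 40% of primes); A_6 (6T15) additionally contains elements of type 5+1, 4+2, 3+1+1+1 (274 of its 360 elements, about 76% of primes). None of the 33 primes tested shows any such pattern (for each of these groups the chance of that is below 10^-4), which rules them out. Hence G = A_4 (6T4), of order 12.

6T4: A_4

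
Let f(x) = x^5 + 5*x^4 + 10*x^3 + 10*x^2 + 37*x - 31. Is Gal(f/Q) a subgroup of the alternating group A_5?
The polynomial is irreducible of degree 5 over Q. Its discriminant is 61018734592, which is not a perfect square. A Galois group lies in the alternating group exactly when the discriminant is a square in Q, so the Galois group (S_5) is not contained in A_5.

No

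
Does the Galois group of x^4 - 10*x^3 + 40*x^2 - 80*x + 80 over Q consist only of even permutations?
No

The polynomial is irreducible of degree 4 over Q. Its discriminant is 512000, which is not a perfect square. A Galois group lies in the alternating group exactly when the discriminant is a square in Q, so the Galois group (C_4) is not contained in A_4.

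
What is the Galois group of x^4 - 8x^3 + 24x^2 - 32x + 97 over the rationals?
V_4 (order 4)

The polynomial is an irreducible quartic over Q and its discriminant is 136048896 = 11664^2, a perfect square, so the Galois group is contained in A_4. The resolvent cubic y^3 - 24*y^2 - 132*y + 2080 splits completely over Q, which gives the Klein four-group V_4.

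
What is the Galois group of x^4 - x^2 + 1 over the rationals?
V_4, the Klein four-group

The polynomial is an irreducible quartic over Q and its discriminant is 144 = 12^2, a perfect square, so the Galois group is contained in A_4. The resolvent cubic y^3 + y^2 - 4*y - 4 splits completely over Q, which gives the Klein four-group V_4.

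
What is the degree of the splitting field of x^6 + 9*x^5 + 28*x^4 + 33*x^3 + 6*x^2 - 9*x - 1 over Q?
The degree of the splitting field over Q equals the order of the Galois group, so first determine the group. The polynomial f is an irreducible sextic over Q, so G = Gal(f/Q) is one of the 16 transitive subgroups 6T1, ..., 6T16 of S_6. The discriminant of f is 810448, which is not a perfect square, so G is not contained in A_6. The transitive groups of degree 6 not contained in A_6 are: C_6 (6T1, order 6), S_3 (6T2, order 6), D_6 (6T3, order 12), C_3 x S_3 (6T5, order 18), A_4 x C_2 (6T6, order 24), S_4 (6T8, order 24), S_3 x S_3 (6T9, order 36), S_4 x C_2 (6T11, order 48), (S_3 x S_3) : C_2 (6T13, order 72), PGL(2,5) (6T14, order 120), S_6 (6T16, order 720). By Dedekind's theorem, for a prime p not dividing disc(f) the degrees of the irreducible factors of f mod p form the cycle type of an element of G. Factoring f modulo the 23 such primes p <= 97 (skipping 2, 37, which divide the discriminant), each new pattern first appears at: mod 3: f = (x^3 + x^2 + x + 2)(x^3 + 2x^2 + x + 1), pattern 3+3; mod 5: f = (x^2 + 2x + 3)(x^2 + 3x + 3)(x^2 + 4x + 1), pattern 2+2+2; mod 67: f = (x + 4)(x + 20)(x + 32)(x + 38)(x + 50)(x + 66), pattern 1+1+1+1+1+1. No other pattern occurs in this range, so the set of observed cycle types is {3+3, 2+2+2, 1+1+1+1+1+1}. The candidates containing elements of all these cycle types are C_6 (6T1) of order 6, S_3 (6T2) of order 6, D_6 (6T3) of order 12, C_3 x S_3 (6T5) of order 18, A_4 x C_2 (6T6) of order 24, S_4 (6T8) of order 24, S_3 x S_3 (6T9) of order 36, S_4 x C_2 (6T11) of order 48, (S_3 x S_3) : C_2 (6T13) of order 72, PGL(2,5) (6T14) of order 120, S_6 (6T16) of order 720; the others are excluded. The observed types are precisely the cycle types that occur in S_3 (6T2). Each of the other remaining candidates has further cycle types, and by the Chebotarev density theorem the matching factorization patterns would occur for a proportion of primes equal to their share of the group: C_6 (6T1) additionally contains elements of type 6 (2 of its 6 elements, about 33% of primes); D_6 (6T3) additionally contains elements of type 6, 2+2+1+1 (5 of its 12 elements, about 42% of primes); C_3 x S_3 (6T5) additionally contains elements of type 6, 3+1+1+1 (10 of its 18 elements, about 56% of primes); A_4 x C_2 (6T6) additionally contains elements of type 6, 2+2+1+1, 2+1+1+1+1 (14 of its 24 elements, about 58% of primes); S_4 (6T8) additionally contains elements of type 4+1+1, 2+2+1+1 (9 of its 24 elements, about 38% of primes); S_3 x S_3 (6T9) additionally contains elements of type 6, 3+1+1+1, 2+2+1+1 (25 of its 36 elements, about 69% of primes); S_4 x C_2 (6T11) additionally contains elements of type 6, 4+2, 4+1+1, 2+2+1+1, 2+1+1+1+1 (32 of its 48 elements, about 67% of primes); (S_3 x S_3) : C_2 (6T13) additionally contains elements of type 6, 4+2, 3+2+1, 3+1+1+1, 2+2+1+1, 2+1+1+1+1 (61 of its 72 elements, about 85% of primes); PGL(2,5) (6T14) additionally contains elements of type 6, 5+1, 4+1+1, 2+2+1+1 (89 of its 120 elements, about 74% of primes); S_6 (6T16) additionally contains elements of type 6, 5+1, 4+2, 4+1+1, 3+2+1, 3+1+1+1, 2+2+1+1, 2+1+1+1+1 (664 of its 720 elements, about 92% of primes). None of the 23 primes tested shows any such pattern (for each of these groups the chance of that is below 10^-4), which rules them out. Hence G = S_3 (6T2), of order 6. The Galois group S_3 (6T2) has order 6, so the splitting field has degree 6 over Q.

6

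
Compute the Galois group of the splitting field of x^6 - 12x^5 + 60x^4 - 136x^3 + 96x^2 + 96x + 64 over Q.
The polynomial f is an irreducible sextic over Q, so G = Gal(f/Q) is one of the 16 transitive subgroups 6T1, ..., 6T16 of S_6. The discriminant of f is -190210142896128, which is not a perfect square, so G is not contained in A_6. The transitive groups of degree 6 not contained in A_6 are: C_6 (6T1, order 6), S_3 (6T2, order 6), D_6 (6T3, order 12), C_3 x S_3 (6T5, order 18), A_4 x C_2 (6T6, order 24), S_4 (6T8, order 24), S_3 x S_3 (6T9, order 36), S_4 x C_2 (6T11, order 48), (S_3 x S_3) : C_2 (6T13, order 72), PGL(2,5) (6T14, order 120), S_6 (6T16, order 720). By Dedekind's theorem, for a prime p not dividing disc(f) the degrees of the irreducible factors of f mod p form the cycle type of an element of G. Factoring f modulo the 33 such primes p <= 149 (skipping 2, 3, which divide the discriminant), each new pattern first appears at: mod 5: f = (x^6 + 3x^5 + 4x^3 + x^2 + x + 4), pattern 6; mod 7: f = (x + 1)(x + 3)(x + 4)(x^3 + x^2 + 5x + 3), pattern 3+1+1+1; mod 17: f = (x^2 + 5x + 14)(x^2 + 6x + 12)(x^2 + 11x + 2), pattern 2+2+2; mod 19: f = (x^3 + 13x^2 + 12x + 1)(x^3 + 13x^2 + 12x + 7), pattern 3+3; mod 73: f = (x + 9)(x + 11)(x + 13)(x + 27)(x + 29)(x + 45), pattern 1+1+1+1+1+1. No other pattern occurs in this range, so the set of observed cycle types is {6, 3+1+1+1, 2+2+2, 3+3, 1+1+1+1+1+1}. The candidates containing elements of all these cycle types are C_3 x S_3 (6T5) of order 18, S_3 x S_3 (6T9) of order 36, (S_3 x S_3) : C_2 (6T13) of order 72, S_6 (6T16) of order 720; the others are excluded. The observed types are precisely the cycle types that occur in C_3 x S_3 (6T5). Each of the other remaining candidates has further cycle types, and by the Chebotarev density theorem the matching factorization patterns would occur for a proportion of primes equal to their share of the group: S_3 x S_3 (6T9) additionally contains elements of type 2+2+1+1 (9 of its 36 elements, about 25% of primes); (S_3 x S_3) : C_2 (6T13) additionally contains elements of type 4+2, 3+2+1, 2+2+1+1, 2+1+1+1+1 (45 of its 72 elements, about 62% of primes); S_6 (6T16) additionally contains elements of type 5+1, 4+2, 4+1+1, 3+2+1, 2+2+1+1, 2+1+1+1+1 (504 of its 720 elements, about 70% of primes). None of the 33 primes tested shows any such pattern (for each of these groups the chance of that is below 10^-4), which rules them out. Hence G = C_3 x S_3 (6T5), of order 18.

C_3 x S_3 (also written G18)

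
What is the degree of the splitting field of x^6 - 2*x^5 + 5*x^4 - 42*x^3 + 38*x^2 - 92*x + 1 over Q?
The degree of the splitting field over Q equals the order of the Galois group, so first determine the group. The polynomial f is an irreducible sextic over Q, so G = Gal(f/Q) is one of the 16 transitive subgroups 6T1, ..., 6T16 of S_6. The discriminant of f is 5729525925351424 = 75693632^2, a perfect square, so G is contained in A_6. The transitive groups of degree 6 contained in A_6 are: A_4 (6T4, order 12), S_4 (6T7, order 24), (C_3 x C_3) : C_4 (6T10, order 36), PSL(2,5) (6T12, order 60), A_6 (6T15, order 360). By Dedekind's theorem, for a prime p not dividing disc(f) the degrees of the irreducible factors of f mod p form the cycle type of an element of G. Factoring f modulo the 33 such primes p <= 149 (skipping 2, 7, which divide the discriminant), each new pattern first appears at: mod 3: f = (x^3 + 2x + 2)(x^3 + x^2 + 2), pattern 3+3; mod 13: f = (x + 4)(x + 12)(x^2 + x + 3)(x^2 + 7x + 1), pattern 2+2+1+1. No other pattern occurs in this range, so the set of observed cycle types is {3+3, 2+2+1+1}. The candidates containing elements of all these cycle types are A_4 (6T4) of order 12, S_4 (6T7) of order 24, (C_3 x C_3) : C_4 (6T10) of order 36, PSL(2,5) (6T12) of order 60, A_6 (6T15) of order 360; the others are excluded. The observed types are precisely the cycle types that occur in A_4 (6T4) (apart from the identity). Each of the other remaining candidates has further cycle types, and by the Chebotarev density theorem the matching factorization patterns would occur for a proportion of primes equal to their share of the group: S_4 (6T7) additionally contains elements of type 4+2 (6 of its 24 elements, about 25% of primes); (C_3 x C_3) : C_4 (6T10) additionally contains elements of type 4+2, 3+1+1+1 (22 of its 36 elements, about 61% of primes); PSL(2,5) (6T12) additionally contains elements of type 5+1 (24 of its 60 elements, about 40% of primes); A_6 (6T15) additionally contains elements of type 5+1, 4+2, 3+1+1+1 (274 of its 360 elements, about 76% of primes). None of the 33 primes tested shows any such pattern (for each of these groups the chance of that is below 10^-4), which rules them out. Hence G = A_4 (6T4), of order 12. The Galois group A_4 (6T4) has order 12, so the splitting field has degree 12 over Q.

12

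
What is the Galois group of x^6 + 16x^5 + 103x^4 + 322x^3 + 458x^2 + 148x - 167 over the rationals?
A_4

The polynomial f is an irreducible sextic over Q, so G = Gal(f/Q) is one of the 16 transitive subgroups 6T1, ..., 6T16 of S_6. The discriminant of f is 5034186304 = 70952^2, a perfect square, so G is contained in A_6. The transitive groups of degree 6 contained in A_6 are: A_4 (6T4, order 12), S_4 (6T7, order 24), (C_3 x C_3) : C_4 (6T10, order 36), PSL(2,5) (6T12, order 60), A_6 (6T15, order 360). By Dedekind's theorem, for a prime p not dividing disc(f) the degrees of the irreducible factors of f mod p form the cycle type of an element of G. Factoring f modulo the 33 such primes p <= 149 (skipping 2, 7, which divide the discriminant), each new pattern first appears at: mod 3: f = (x^3 + 2x + 1)(x^3 + x^2 + 2x + 1), pattern 3+3; mod 13: f = (x + 1)(x + 8)(x^2 + 8)(x^2 + 7x + 11), pattern 2+2+1+1. No other pattern occurs in this range, so the set of observed cycle types is {3+3, 2+2+1+1}. The candidates containing elements of all these cycle types are A_4 (6T4) of order 12, S_4 (6T7) of order 24, (C_3 x C_3) : C_4 (6T10) of order 36, PSL(2,5) (6T12) of order 60, A_6 (6T15) of order 360; the others are excluded. The observed types are precisely the cycle types that occur in A_4 (6T4) (apart from the identity). Each of the other remaining candidates has further cycle types, and by the Chebotarev density theorem the matching factorization patterns would occur for a proportion of primes equal to their share of the group: S_4 (6T7) additionally contains elements of type 4+2 (6 of its 24 elements, about 25% of primes); (C_3 x C_3) : C_4 (6T10) additionally contains elements of type 4+2, 3+1+1+1 (22 of its 36 elements, about 61% of primes); PSL(2,5) (6T12) additionally contains elements of type 5+1 (24 of its 60 elements, about 40% of primes); A_6 (6T15) additionally contains elements of type 5+1, 4+2, 3+1+1+1 (274 of its 360 elements, about 76% of primes). None of the 33 primes tested shows any such pattern (for each of these groups the chance of that is below 10^-4), which rules them out. Hence G = A_4 (6T4), of order 12.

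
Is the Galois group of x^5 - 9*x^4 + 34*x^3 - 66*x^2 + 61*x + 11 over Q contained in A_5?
Yes

The polynomial is irreducible of degree 5 over Q. Its discriminant is 2316304384 = 48128^2, a perfect square. A Galois group lies in the alternating group exactly when the discriminant is a square in Q, so the Galois group (D_5) is contained in A_5.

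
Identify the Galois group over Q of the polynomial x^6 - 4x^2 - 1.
6T7: S_4

The polynomial f is an irreducible sextic over Q, so G = Gal(f/Q) is one of the 16 transitive subgroups 6T1, ..., 6T16 of S_6. The discriminant of f is 3356224 = 1832^2, a perfect square, so G is contained in A_6. The transitive groups of degree 6 contained in A_6 are: A_4 (6T4, order 12), S_4 (6T7, order 24), (C_3 x C_3) : C_4 (6T10, order 36), PSL(2,5) (6T12, order 60), A_6 (6T15, order 360). By Dedekind's theorem, for a prime p not dividing disc(f) the degrees of the irreducible factors of f mod p form the cycle type of an element of G. Factoring f modulo the 79 such primes p <= 419 (skipping 2, 229, which divide the discriminant), each new pattern first appears at: mod 3: f = (x^3 + x^2 + 2x + 1)(x^3 + 2x^2 + 2x + 2), pattern 3+3; mod 7: f = (x^2 + 4)(x^4 + 3x^2 + 5), pattern 4+2; mod 23: f = (x + 9)(x + 14)(x^2 + x + 18)(x^2 + 22x + 18), pattern 2+2+1+1; mod 193: f = (x + 87)(x + 90)(x + 93)(x + 100)(x + 103)(x + 106), pattern 1+1+1+1+1+1. No other pattern occurs in this range, so the set of observed cycle types is {3+3, 4+2, 2+2+1+1, 1+1+1+1+1+1}. The candidates containing elements of all these cycle types are S_4 (6T7) of order 24, (C_3 x C_3) : C_4 (6T10) of order 36, A_6 (6T15) of order 360; the others are excluded. The observed types are precisely the cycle types that occur in S_4 (6T7). Each of the other remaining candidates has further cycle types, and by the Chebotarev density theorem the matching factorization patterns would occur for a proportion of primes equal to their share of the group: (C_3 x C_3) : C_4 (6T10) additionally contains elements of type 3+1+1+1 (4 of its 36 elements, about 11% of primes); A_6 (6T15) additionally contains elements of type 5+1, 3+1+1+1 (184 of its 360 elements, about 51% of primes). None of the 79 primes tested shows any such pattern (for each of these groups the chance of that is below 10^-4), which rules them out. Hence G = S_4 (6T7), of order 24.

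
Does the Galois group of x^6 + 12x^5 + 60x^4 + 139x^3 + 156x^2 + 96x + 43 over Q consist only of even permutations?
The polynomial is irreducible of degree 6 over Q. Its discriminant is -2573642648187, which is not a perfect square. A Galois group lies in the alternating group exactly when the discriminant is a square in Q, so the Galois group ((S_3 x S_3) : C_2) is not contained in A_6.

No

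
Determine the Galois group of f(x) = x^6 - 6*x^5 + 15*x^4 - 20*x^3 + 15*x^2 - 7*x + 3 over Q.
S_6 (order 720)

The polynomial f is an irreducible sextic over Q, so G = Gal(f/Q) is one of the 16 transitive subgroups 6T1, ..., 6T16 of S_6. The discriminant of f is -43531, which is not a perfect square, so G is not contained in A_6. The transitive groups of degree 6 not contained in A_6 are: C_6 (6T1, order 6), S_3 (6T2, order 6), D_6 (6T3, order 12), C_3 x S_3 (6T5, order 18), A_4 x C_2 (6T6, order 24), S_4 (6T8, order 24), S_3 x S_3 (6T9, order 36), S_4 x C_2 (6T11, order 48), (S_3 x S_3) : C_2 (6T13, order 72), PGL(2,5) (6T14, order 120), S_6 (6T16, order 720). By Dedekind's theorem, for a prime p not dividing disc(f) the degrees of the irreducible factors of f mod p form the cycle type of an element of G. Factoring f modulo the 4 such primes p <= 7, each new pattern first appears at: mod 2: f = (x^6 + x^4 + x^2 + x + 1), pattern 6; mod 3: f = (x)(x^2 + 2x + 2)(x^3 + x^2 + 2x + 1), pattern 3+2+1; mod 5: f = (x^3 + x + 4)(x^3 + 4x^2 + 4x + 2), pattern 3+3; mod 7: f = (x + 4)(x^5 + 4x^4 + 6x^3 + 5x^2 + 2x + 6), pattern 5+1. No other pattern occurs in this range, so the set of observed cycle types is {6, 3+2+1, 3+3, 5+1}. Among the candidates above, the only group containing elements of all these cycle types is S_6 (6T16); every other candidate lacks at least one of them. Hence G = S_6 (6T16), of order 720.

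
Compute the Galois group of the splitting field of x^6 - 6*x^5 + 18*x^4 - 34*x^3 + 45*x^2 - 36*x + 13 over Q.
6T14: PGL(2,5)

The polynomial f is an irreducible sextic over Q, so G = Gal(f/Q) is one of the 16 transitive subgroups 6T1, ..., 6T16 of S_6. The discriminant of f is -16003008, which is not a perfect square, so G is not contained in A_6. The transitive groups of degree 6 not contained in A_6 are: C_6 (6T1, order 6), S_3 (6T2, order 6), D_6 (6T3, order 12), C_3 x S_3 (6T5, order 18), A_4 x C_2 (6T6, order 24), S_4 (6T8, order 24), S_3 x S_3 (6T9, order 36), S_4 x C_2 (6T11, order 48), (S_3 x S_3) : C_2 (6T13, order 72), PGL(2,5) (6T14, order 120), S_6 (6T16, order 720). By Dedekind's theorem, for a prime p not dividing disc(f) the degrees of the irreducible factors of f mod p form the cycle type of an element of G. Factoring f modulo the 21 such primes p <= 89 (skipping 2, 3, 7, which divide the discriminant), each new pattern first appears at: mod 5: f = (x^6 + 4x^5 + 3x^4 + x^3 + 4x + 3), pattern 6; mod 11: f = (x + 8)(x^5 + 8x^4 + 9x^3 + 4x^2 + 2x + 3), pattern 5+1; mod 13: f = (x)(x + 4)(x^4 + 3x^3 + 6x^2 + 7x + 4), pattern 4+1+1; mod 23: f = (x + 2)(x + 6)(x^2 + 3x + 21)(x^2 + 6x + 10), pattern 2+2+1+1; mod 43: f = (x^3 + 16x^2 + 30x + 18)(x^3 + 21x^2 + 39x + 27), pattern 3+3; mod 61: f = (x^2 + 30x + 2)(x^2 + 41x + 31)(x^2 + 45x + 13), pattern 2+2+2. No other pattern occurs in this range, so the set of observed cycle types is {6, 5+1, 4+1+1, 2+2+1+1, 3+3, 2+2+2}. The candidates containing elements of all these cycle types are PGL(2,5) (6T14) of order 120, S_6 (6T16) of order 720; the others are excluded. The observed types are precisely the cycle types that occur in PGL(2,5) (6T14) (apart from the identity). Each of the other remaining candidates has further cycle types, and by the Chebotarev density theorem the matching factorization patterns would occur for a proportion of primes equal to their share of the group: S_6 (6T16) additionally contains elements of type 4+2, 3+2+1, 3+1+1+1, 2+1+1+1+1 (265 of its 720 elements, about 37% of primes). None of the 21 primes tested shows any such pattern (for each of these groups the chance of that is below 10^-4), which rules them out. Hence G = PGL(2,5) (6T14), of order 120.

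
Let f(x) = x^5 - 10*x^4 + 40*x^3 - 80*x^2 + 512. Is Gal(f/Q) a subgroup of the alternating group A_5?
Yes

The polynomial is irreducible of degree 5 over Q. Its discriminant is 67108864000000 = 8192000^2, a perfect square. A Galois group lies in the alternating group exactly when the discriminant is a square in Q, so the Galois group (D_5) is contained in A_5.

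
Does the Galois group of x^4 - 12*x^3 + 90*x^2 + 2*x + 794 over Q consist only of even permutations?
No

The polynomial is irreducible of degree 4 over Q. Its discriminant is 809035250000, which is not a perfect square. A Galois group lies in the alternating group exactly when the discriminant is a square in Q, so the Galois group (S_4) is not contained in A_4.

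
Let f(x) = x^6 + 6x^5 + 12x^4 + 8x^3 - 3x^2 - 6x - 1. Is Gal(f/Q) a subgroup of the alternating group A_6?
No

The polynomial is irreducible of degree 6 over Q. Its discriminant is -419904, which is not a perfect square. A Galois group lies in the alternating group exactly when the discriminant is a square in Q, so the Galois group (A_4 x C_2) is not contained in A_6.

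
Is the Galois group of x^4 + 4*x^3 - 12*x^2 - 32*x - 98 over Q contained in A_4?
The polynomial is irreducible of degree 4 over Q. Its discriminant is -544195584, which is not a perfect square. A Galois group lies in the alternating group exactly when the discriminant is a square in Q, so the Galois group (D_4) is not contained in A_4.

No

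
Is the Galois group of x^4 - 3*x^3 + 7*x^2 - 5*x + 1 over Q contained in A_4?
The polynomial is irreducible of degree 4 over Q. Its discriminant is -283, which is not a perfect square. A Galois group lies in the alternating group exactly when the discriminant is a square in Q, so the Galois group (S_4) is not contained in A_4.

No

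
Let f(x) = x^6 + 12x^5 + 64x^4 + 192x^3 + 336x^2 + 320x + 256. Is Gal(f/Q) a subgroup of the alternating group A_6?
The polynomial is irreducible of degree 6 over Q. Its discriminant is -1849378557919232, which is not a perfect square. A Galois group lies in the alternating group exactly when the discriminant is a square in Q, so the Galois group (S_4 x C_2) is not contained in A_6.

No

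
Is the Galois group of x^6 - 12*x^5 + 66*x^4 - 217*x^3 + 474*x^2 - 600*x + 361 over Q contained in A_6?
No

The polynomial is irreducible of degree 6 over Q. Its discriminant is -449880542841987, which is not a perfect square. A Galois group lies in the alternating group exactly when the discriminant is a square in Q, so the Galois group (C_6) is not contained in A_6.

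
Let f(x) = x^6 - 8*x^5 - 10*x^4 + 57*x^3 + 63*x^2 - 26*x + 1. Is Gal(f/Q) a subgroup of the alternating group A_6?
The polynomial is irreducible of degree 6 over Q. Its discriminant is 3646117689361 = 1909481^2, a perfect square. A Galois group lies in the alternating group exactly when the discriminant is a square in Q, so the Galois group (PSL(2,5)) is contained in A_6.

Yes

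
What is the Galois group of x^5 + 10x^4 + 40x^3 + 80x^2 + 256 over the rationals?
The polynomial f is an irreducible quintic over Q, so G = Gal(f/Q) is a transitive subgroup of S_5: one of C_5 (5T1, order 5), D_5 (5T2, order 10), F_20 (5T3, order 20), A_5 (5T4, order 60) or S_5 (5T5, order 120). The discriminant of f is 67108864000000 = 8192000^2, a perfect square, so G is contained in A_5. The transitive groups of degree 5 contained in A_5 are: C_5 (5T1, order 5), D_5 (5T2, order 10), A_5 (5T4, order 60). By Dedekind's theorem, for a prime p not dividing disc(f) the degrees of the irreducible factors of f mod p form the cycle type of an element of G. Factoring f modulo the 23 such primes p <= 97 (skipping 2, 5, which divide the discriminant), each new pattern first appears at: mod 3: f = (x + 2)(x^2 + 1)(x^2 + 2x + 2), pattern 2+2+1; mod 7: f = (x^5 + 3x^4 + 5x^3 + 3x^2 + 4), pattern 5. No other pattern occurs in this range, so the set of observed cycle types is {2+2+1, 5}. The candidates containing elements of all these cycle types are D_5 (5T2) of order 10, A_5 (5T4) of order 60; the others are excluded. The observed types are precisely the cycle types that occur in D_5 (5T2) (apart from the identity). Each of the other remaining candidates has further cycle types, and by the Chebotarev density theorem the matching factorization patterns would occur for a proportion of primes equal to their share of the group: A_5 (5T4) additionally contains elements of type 3+1+1 (20 of its 60 elements, about 33% of primes). None of the 23 primes tested shows any such pattern (for each of these groups the chance of that is below 10^-4), which rules them out. Hence G = D_5 (5T2), of order 10.

D_5, the dihedral group of order 10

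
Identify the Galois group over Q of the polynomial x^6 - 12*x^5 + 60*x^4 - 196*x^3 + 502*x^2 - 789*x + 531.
The polynomial f is an irreducible sextic over Q, so G = Gal(f/Q) is one of the 16 transitive subgroups 6T1, ..., 6T16 of S_6. The discriminant of f is -716771249342091, which is not a perfect square, so G is not contained in A_6. The transitive groups of degree 6 not contained in A_6 are: C_6 (6T1, order 6), S_3 (6T2, order 6), D_6 (6T3, order 12), C_3 x S_3 (6T5, order 18), A_4 x C_2 (6T6, order 24), S_4 (6T8, order 24), S_3 x S_3 (6T9, order 36), S_4 x C_2 (6T11, order 48), (S_3 x S_3) : C_2 (6T13, order 72), PGL(2,5) (6T14, order 120), S_6 (6T16, order 720). By Dedekind's theorem, for a prime p not dividing disc(f) the degrees of the irreducible factors of f mod p form the cycle type of an element of G. Factoring f modulo the 4 such primes p <= 11 (skipping 3, which divides the discriminant), each new pattern first appears at: mod 2: f = (x^6 + x + 1), pattern 6; mod 5: f = (x^3 + 4x^2 + 4)(x^3 + 4x^2 + 4x + 4), pattern 3+3; mod 7: f = (x + 4)(x^5 + 5x^4 + 5x^3 + x^2 + x + 5), pattern 5+1; mod 11: f = (x + 9)(x^2 + 1)(x^3 + x^2 + 6x + 4), pattern 3+2+1. No other pattern occurs in this range, so the set of observed cycle types is {6, 3+3, 5+1, 3+2+1}. Among the candidates above, the only group containing elements of all these cycle types is S_6 (6T16); every other candidate lacks at least one of them. Hence G = S_6 (6T16), of order 720.

S_6 (also written S6)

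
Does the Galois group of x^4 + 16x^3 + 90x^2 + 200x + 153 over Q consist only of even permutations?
The polynomial is irreducible of degree 4 over Q. Its discriminant is 200704 = 448^2, a perfect square. A Galois group lies in the alternating group exactly when the discriminant is a square in Q, so the Galois group (A_4) is contained in A_4.

Yes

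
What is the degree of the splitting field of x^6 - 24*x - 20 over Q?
The degree of the splitting field over Q equals the order of the Galois group, so first determine the group. The polynomial f is an irreducible sextic over Q, so G = Gal(f/Q) is one of the 16 transitive subgroups 6T1, ..., 6T16 of S_6. The discriminant of f is 746496000000 = 864000^2, a perfect square, so G is contained in A_6. The transitive groups of degree 6 contained in A_6 are: A_4 (6T4, order 12), S_4 (6T7, order 24), (C_3 x C_3) : C_4 (6T10, order 36), PSL(2,5) (6T12, order 60), A_6 (6T15, order 360). By Dedekind's theorem, for a prime p not dividing disc(f) the degrees of the irreducible factors of f mod p form the cycle type of an element of G. Factoring f modulo the 6 such primes p <= 23 (skipping 2, 3, 5, which divide the discriminant), each new pattern first appears at: mod 7: f = (x + 4)(x^5 + 3x^4 + 2x^3 + 6x^2 + 4x + 2), pattern 5+1; mod 23: f = (x + 2)(x + 11)(x + 16)(x^3 + 17x^2 + 13x + 7), pattern 3+1+1+1. No other pattern occurs in this range, so the set of observed cycle types is {5+1, 3+1+1+1}. Among the candidates above, the only group containing elements of all these cycle types is A_6 (6T15) — each of A_4 (6T4), S_4 (6T7), (C_3 x C_3) : C_4 (6T10), PSL(2,5) (6T12) lacks at least one of them. Hence G = A_6 (6T15), of order 360. The Galois group A_6 (6T15) has order 360, so the splitting field has degree 360 over Q.

360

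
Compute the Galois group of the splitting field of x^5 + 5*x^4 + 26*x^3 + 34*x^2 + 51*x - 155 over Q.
The polynomial f is an irreducible quintic over Q, so G = Gal(f/Q) is a transitive subgroup of S_5: one of C_5 (5T1, order 5), D_5 (5T2, order 10), F_20 (5T3, order 20), A_5 (5T4, order 60) or S_5 (5T5, order 120). The discriminant of f is 37149830992, which is not a perfect square, so G is not contained in A_5. The transitive groups of degree 5 not contained in A_5 are: F_20 (5T3, order 20), S_5 (5T5, order 120). By Dedekind's theorem, for a prime p not dividing disc(f) the degrees of the irreducible factors of f mod p form the cycle type of an element of G. Factoring f modulo the 5 such primes p <= 13 (skipping 2, which divides the discriminant), each new pattern first appears at: mod 3: f = (x^5 + 2x^4 + 2x^3 + x^2 + 1), pattern 5; mod 5: f = (x)(x^4 + x^2 + 4x + 1), pattern 4+1; mod 13: f = (x + 6)(x + 11)(x^3 + x^2 + 8x + 1), pattern 3+1+1. No other pattern occurs in this range, so the set of observed cycle types is {5, 4+1, 3+1+1}. Among the candidates above, the only group containing elements of all these cycle types is S_5 (5T5) — F_20 (5T3) lacks at least one of them. Hence G = S_5 (5T5), of order 120.

5T5: S_5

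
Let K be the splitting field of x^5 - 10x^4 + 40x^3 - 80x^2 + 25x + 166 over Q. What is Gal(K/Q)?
The polynomial f is an irreducible quintic over Q, so G = Gal(f/Q) is a transitive subgroup of S_5: one of C_5 (5T1, order 5), D_5 (5T2, order 10), F_20 (5T3, order 20), A_5 (5T4, order 60) or S_5 (5T5, order 120). The discriminant of f is 58564000000 = 242000^2, a perfect square, so G is contained in A_5. The transitive groups of degree 5 contained in A_5 are: C_5 (5T1, order 5), D_5 (5T2, order 10), A_5 (5T4, order 60). By Dedekind's theorem, for a prime p not dividing disc(f) the degrees of the irreducible factors of f mod p form the cycle type of an element of G. Factoring f modulo the 3 such primes p <= 13 (skipping 2, 5, 11, which divide the discriminant), each new pattern first appears at: mod 3: f = (x^5 + 2x^4 + x^3 + x^2 + x + 1), pattern 5; mod 13: f = (x + 4)(x + 6)(x^3 + 6x^2 + 8x + 8), pattern 3+1+1. No other pattern occurs in this range, so the set of observed cycle types is {5, 3+1+1}. Among the candidates above, the only group containing elements of all these cycle types is A_5 (5T4) — each of C_5 (5T1), D_5 (5T2) lacks at least one of them. Hence G = A_5 (5T4), of order 60.

A_5 (order 60)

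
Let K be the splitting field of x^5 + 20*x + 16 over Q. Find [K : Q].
60

The degree of the splitting field over Q equals the order of the Galois group, so first determine the group. The polynomial f is an irreducible quintic over Q, so G = Gal(f/Q) is a transitive subgroup of S_5: one of C_5 (5T1, order 5), D_5 (5T2, order 10), F_20 (5T3, order 20), A_5 (5T4, order 60) or S_5 (5T5, order 120). The discriminant of f is 1024000000 = 32000^2, a perfect square, so G is contained in A_5. The transitive groups of degree 5 contained in A_5 are: C_5 (5T1, order 5), D_5 (5T2, order 10), A_5 (5T4, order 60). By Dedekind's theorem, for a prime p not dividing disc(f) the degrees of the irreducible factors of f mod p form the cycle type of an element of G. Factoring f modulo the 2 such primes p <= 7 (skipping 2, 5, which divide the discriminant), each new pattern first appears at: mod 3: f = (x^5 + 2x + 1), pattern 5; mod 7: f = (x + 2)(x + 3)(x^3 + 2x^2 + 5x + 5), pattern 3+1+1. No other pattern occurs in this range, so the set of observed cycle types is {5, 3+1+1}. Among the candidates above, the only group containing elements of all these cycle types is A_5 (5T4) — each of C_5 (5T1), D_5 (5T2) lacks at least one of them. Hence G = A_5 (5T4), of order 60. The Galois group A_5 (5T4) has order 60, so the splitting field has degree 60 over Q.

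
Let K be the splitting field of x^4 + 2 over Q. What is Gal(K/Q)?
D_4, the dihedral group of order 8

The polynomial is an irreducible quartic over Q and its discriminant is 2048, which is not a perfect square, so the Galois group is not contained in A_4. The resolvent cubic y^3 - 8*y has exactly one rational root, so the Galois group is C_4 or D_4. The quartic remains irreducible over Q(sqrt(disc)), so the group is D_4.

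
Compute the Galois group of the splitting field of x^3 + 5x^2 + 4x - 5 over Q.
The polynomial is an irreducible cubic over Q and its discriminant is 169 = 13^2, a perfect square. For an irreducible cubic, a square discriminant forces the Galois group to be A_3, the cyclic group of order 3.

C_3 (also written C3)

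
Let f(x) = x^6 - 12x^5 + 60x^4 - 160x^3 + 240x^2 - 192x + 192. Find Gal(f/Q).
The polynomial f is an irreducible sextic over Q, so G = Gal(f/Q) is one of the 16 transitive subgroups 6T1, ..., 6T16 of S_6. The discriminant of f is -1603087953297408, which is not a perfect square, so G is not contained in A_6. The transitive groups of degree 6 not contained in A_6 are: C_6 (6T1, order 6), S_3 (6T2, order 6), D_6 (6T3, order 12), C_3 x S_3 (6T5, order 18), A_4 x C_2 (6T6, order 24), S_4 (6T8, order 24), S_3 x S_3 (6T9, order 36), S_4 x C_2 (6T11, order 48), (S_3 x S_3) : C_2 (6T13, order 72), PGL(2,5) (6T14, order 120), S_6 (6T16, order 720). By Dedekind's theorem, for a prime p not dividing disc(f) the degrees of the irreducible factors of f mod p form the cycle type of an element of G. Factoring f modulo the 79 such primes p <= 419 (skipping 2, 3, which divide the discriminant), each new pattern first appears at: mod 5: f = (x^2 + 3)(x^2 + x + 1)(x^2 + 2x + 4), pattern 2+2+2; mod 7: f = (x^6 + 2x^5 + 4x^4 + x^3 + 2x^2 + 4x + 3), pattern 6; mod 11: f = (x + 2)(x + 5)(x^2 + 1)(x^2 + 3x + 6), pattern 2+2+1+1; mod 19: f = (x^3 + 13x^2 + 12x + 1)(x^3 + 13x^2 + 12x + 2), pattern 3+3; mod 43: f = (x + 4)(x + 5)(x + 34)(x + 35)(x + 40)(x + 42), pattern 1+1+1+1+1+1. No other pattern occurs in this range, so the set of observed cycle types is {2+2+2, 6, 2+2+1+1, 3+3, 1+1+1+1+1+1}. The candidates containing elements of all these cycle types are D_6 (6T3) of order 12, A_4 x C_2 (6T6) of order 24, S_3 x S_3 (6T9) of order 36, S_4 x C_2 (6T11) of order 48, (S_3 x S_3) : C_2 (6T13) of order 72, PGL(2,5) (6T14) of order 120, S_6 (6T16) of order 720; the others are excluded. The observed types are precisely the cycle types that occur in D_6 (6T3). Each of the other remaining candidates has further cycle types, and by the Chebotarev density theorem the matching factorization patterns would occur for a proportion of primes equal to their share of the group: A_4 x C_2 (6T6) additionally contains elements of type 2+1+1+1+1 (3 of its 24 elements, about 12% of primes); S_3 x S_3 (6T9) additionally contains elements of type 3+1+1+1 (4 of its 36 elements, about 11% of primes); S_4 x C_2 (6T11) additionally contains elements of type 4+2, 4+1+1, 2+1+1+1+1 (15 of its 48 elements, about 31% of primes); (S_3 x S_3) : C_2 (6T13) additionally contains elements of type 4+2, 3+2+1, 3+1+1+1, 2+1+1+1+1 (40 of its 72 elements, about 56% of primes); PGL(2,5) (6T14) additionally contains elements of type 5+1, 4+1+1 (54 of its 120 elements, about 45% of primes); S_6 (6T16) additionally contains elements of type 5+1, 4+2, 4+1+1, 3+2+1, 3+1+1+1, 2+1+1+1+1 (499 of its 720 elements, about 69% of primes). None of the 79 primes tested shows any such pattern (for each of these groups the chance of that is below 10^-4), which rules them out. Hence G = D_6 (6T3), of order 12.

D_6 (also written D6)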